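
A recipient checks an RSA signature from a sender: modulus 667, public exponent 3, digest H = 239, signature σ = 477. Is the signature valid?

σ^2 ≡ 477^2 = 227529 ≡ 82
3 = 2 + 1, so σ^3 ≡ 82·477 ≡ 428 (mod 667)
The recovered value 428 does not match the digest 239.

invalid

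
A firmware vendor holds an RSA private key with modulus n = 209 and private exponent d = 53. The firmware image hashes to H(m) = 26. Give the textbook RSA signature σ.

Squares mod 209: (H(m))^1≡26, (H(m))^2≡49, (H(m))^4≡102, (H(m))^8≡163, (H(m))^16≡26, (H(m))^32≡49
53 = 32 + 16 + 4 + 1, so (H(m))^53 ≡ 49·26·102·26 ≡ 163 (mod 209)

163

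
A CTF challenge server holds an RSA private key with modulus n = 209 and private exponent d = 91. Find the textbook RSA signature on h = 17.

17

Squares mod 209: h^1≡17, h^2≡80, h^4≡130, h^8≡180, h^16≡5, h^32≡25, h^64≡207
91 = 64 + 16 + 8 + 2 + 1, so h^91 ≡ 207·5·180·80·17 ≡ 17 (mod 209)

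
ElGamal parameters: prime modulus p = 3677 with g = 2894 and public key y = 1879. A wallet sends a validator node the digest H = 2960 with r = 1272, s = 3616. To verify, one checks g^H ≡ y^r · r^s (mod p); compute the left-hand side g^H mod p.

2177

2894^2 = 8375236 ≡ 2707
2894^4 ≡ 2707^2 = 7327849 ≡ 3265
2894^8 ≡ 3265^2 = 10660225 ≡ 602
2894^16 ≡ 602^2 = 362404 ≡ 2058
2894^32 ≡ 2058^2 = 4235364 ≡ 3137
2894^64 ≡ 3137^2 = 9840769 ≡ 1117
2894^128 ≡ 1117^2 = 1247689 ≡ 1186
2894^256 ≡ 1186^2 = 1406596 ≡ 1982
2894^512 ≡ 1982^2 = 3928324 ≡ 1288
2894^1024 ≡ 1288^2 = 1658944 ≡ 617
2894^2048 ≡ 617^2 = 380689 ≡ 1958
2960 = 2048 + 512 + 256 + 128 + 16, so 2894^2960 ≡ 1958·1288·1982·1186·2058 ≡ 2177 (mod 3677)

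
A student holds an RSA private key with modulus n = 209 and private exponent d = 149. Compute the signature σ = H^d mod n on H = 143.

H^2 ≡ 143^2 = 20449 ≡ 176
H^4 ≡ 176^2 = 30976 ≡ 44
H^8 ≡ 44^2 = 1936 ≡ 55
H^16 ≡ 55^2 = 3025 ≡ 99
H^32 ≡ 99^2 = 9801 ≡ 187
H^64 ≡ 187^2 = 34969 ≡ 66
H^128 ≡ 66^2 = 4356 ≡ 176
149 = 128 + 16 + 4 + 1, so H^149 ≡ 176·99·44·143 ≡ 22 (mod 209)

22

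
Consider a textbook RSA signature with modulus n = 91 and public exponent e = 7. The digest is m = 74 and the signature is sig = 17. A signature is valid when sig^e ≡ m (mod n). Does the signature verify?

sig^2 ≡ 17^2 = 289 ≡ 16
sig^4 ≡ 16^2 = 256 ≡ 74
7 = 4 + 2 + 1, so sig^7 ≡ 74·16·17 ≡ 17 (mod 91)
17 ≠ 74, so verification fails.

does not verify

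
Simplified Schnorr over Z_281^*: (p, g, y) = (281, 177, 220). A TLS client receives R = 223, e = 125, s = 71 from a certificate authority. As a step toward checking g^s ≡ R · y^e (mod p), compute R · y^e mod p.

173

Squares mod 281: 220^1≡220, 220^2≡68, 220^4≡128, 220^8≡86, 220^16≡90, 220^32≡232, 220^64≡153
125 = 64 + 32 + 16 + 8 + 4 + 1, so 220^125 ≡ 153·232·90·86·128·220 ≡ 60 (mod 281)
R · y^e ≡ 223·60 = 13380 ≡ 173 (mod 281)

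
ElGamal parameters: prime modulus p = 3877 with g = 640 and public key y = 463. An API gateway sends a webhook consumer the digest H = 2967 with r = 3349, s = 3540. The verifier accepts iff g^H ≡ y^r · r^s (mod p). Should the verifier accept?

Left side g^H mod p:
Squares mod 3877: 640^1≡640, 640^2≡2515, 640^4≡1838, 640^8≡1377, 640^16≡276, 640^32≡2513, 640^64≡3413, 640^128≡2061, 640^256≡2406, 640^512≡475, 640^1024≡759, 640^2048≡2285
2967 = 2048 + 512 + 256 + 128 + 16 + 4 + 2 + 1, so 640^2967 ≡ 2285·475·2406·2061·276·1838·2515·640 ≡ 304 (mod 3877)
Right side y^r · r^s mod p:
Squares mod 3877: 463^1≡463, 463^2≡1134, 463^4≡2669, 463^8≡1512, 463^16≡2591, 463^32≡2194, 463^64≡2279, 463^128≡2538, 463^256≡1747, 463^512≡810, 463^1024≡887, 463^2048≡3615
3349 = 2048 + 1024 + 256 + 16 + 4 + 1, so 463^3349 ≡ 3615·887·1747·2591·2669·463 ≡ 2321 (mod 3877)
Squares mod 3877: 3349^1≡3349, 3349^2≡3517, 3349^4≡1659, 3349^8≡3488, 3349^16≡118, 3349^32≡2293, 3349^64≡637, 3349^128≡2561, 3349^256≡2714, 3349^512≡3373, 3349^1024≡2011, 3349^2048≡410
3540 = 2048 + 1024 + 256 + 128 + 64 + 16 + 4, so 3349^3540 ≡ 410·2011·2714·2561·637·118·1659 ≡ 454 (mod 3877)
2321·454 = 1053734 ≡ 3067 (mod 3877)
304 ≠ 3067, so verification fails.

reject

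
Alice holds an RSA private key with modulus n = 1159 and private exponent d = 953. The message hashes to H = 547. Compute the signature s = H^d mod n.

H^2 ≡ 547^2 = 299209 ≡ 187
H^4 ≡ 187^2 = 34969 ≡ 199
H^8 ≡ 199^2 = 39601 ≡ 195
H^16 ≡ 195^2 = 38025 ≡ 937
H^32 ≡ 937^2 = 877969 ≡ 606
H^64 ≡ 606^2 = 367236 ≡ 992
H^128 ≡ 992^2 = 984064 ≡ 73
H^256 ≡ 73^2 = 5329 ≡ 693
H^512 ≡ 693^2 = 480249 ≡ 423
953 = 512 + 256 + 128 + 32 + 16 + 8 + 1, so H^953 ≡ 423·693·73·606·937·195·547 ≡ 71 (mod 1159)

71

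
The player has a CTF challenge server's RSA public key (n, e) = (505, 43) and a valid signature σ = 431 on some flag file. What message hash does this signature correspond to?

406

σ^2 ≡ 431^2 = 185761 ≡ 426
σ^4 ≡ 426^2 = 181476 ≡ 181
σ^8 ≡ 181^2 = 32761 ≡ 441
σ^16 ≡ 441^2 = 194481 ≡ 56
σ^32 ≡ 56^2 = 3136 ≡ 106
43 = 32 + 8 + 2 + 1, so σ^43 ≡ 106·441·426·431 ≡ 406 (mod 505)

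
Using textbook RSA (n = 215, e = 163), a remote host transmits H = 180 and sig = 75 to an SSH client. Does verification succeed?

Squares mod 215: sig^1≡75, sig^2≡35, sig^4≡150, sig^8≡140, sig^16≡35, sig^32≡150, sig^64≡140, sig^128≡35
163 = 128 + 32 + 2 + 1, so sig^163 ≡ 35·150·35·75 ≡ 180 (mod 215)
sig^163 mod 215 = 180 matches H.

passes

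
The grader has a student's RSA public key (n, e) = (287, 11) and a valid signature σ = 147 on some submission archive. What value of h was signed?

σ^11 mod 287 = 112

112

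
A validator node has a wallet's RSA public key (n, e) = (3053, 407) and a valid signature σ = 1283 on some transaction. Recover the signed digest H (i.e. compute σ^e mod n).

522

σ^2 ≡ 1283^2 = 1646089 ≡ 522
σ^4 ≡ 522^2 = 272484 ≡ 767
σ^8 ≡ 767^2 = 588289 ≡ 2113
σ^16 ≡ 2113^2 = 4464769 ≡ 1283
σ^32 ≡ 1283^2 = 1646089 ≡ 522
σ^64 ≡ 522^2 = 272484 ≡ 767
σ^128 ≡ 767^2 = 588289 ≡ 2113
σ^256 ≡ 2113^2 = 4464769 ≡ 1283
407 = 256 + 128 + 16 + 4 + 2 + 1, so σ^407 ≡ 1283·2113·1283·767·522·1283 ≡ 522 (mod 3053)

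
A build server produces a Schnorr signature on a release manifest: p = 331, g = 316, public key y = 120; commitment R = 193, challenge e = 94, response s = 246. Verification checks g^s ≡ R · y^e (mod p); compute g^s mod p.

279

316^246 mod 331 = 279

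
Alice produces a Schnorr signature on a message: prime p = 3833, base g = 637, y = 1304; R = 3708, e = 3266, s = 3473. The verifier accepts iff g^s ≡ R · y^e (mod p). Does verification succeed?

passes

g^s mod p:
Squares mod 3833: 637^1≡637, 637^2≡3304, 637^4≡32, 637^8≡1024, 637^16≡2167, 637^32≡464, 637^64≡648, 637^128≡2107, 637^256≡835, 637^512≡3452, 637^1024≡3340, 637^2048≡1570
3473 = 2048 + 1024 + 256 + 128 + 16 + 1, so 637^3473 ≡ 1570·3340·835·2107·2167·637 ≡ 1323 (mod 3833)
R · y^e mod p:
Squares mod 3833: 1304^1≡1304, 1304^2≡2397, 1304^4≡3775, 1304^8≡3364, 1304^16≡1480, 1304^32≡1757, 1304^64≡1484, 1304^128≡2114, 1304^256≡3551, 1304^512≡2864, 1304^1024≡3709, 1304^2048≡44
3266 = 2048 + 1024 + 128 + 64 + 2, so 1304^3266 ≡ 44·3709·2114·1484·2397 ≡ 940 (mod 3833)
3708·940 = 3485520 ≡ 1323 (mod 3833)
1323 ≡ 1323 (mod 3833); signature holds.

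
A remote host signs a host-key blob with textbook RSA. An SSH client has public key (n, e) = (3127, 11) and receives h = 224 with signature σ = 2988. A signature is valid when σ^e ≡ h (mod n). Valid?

σ^2 ≡ 2988^2 = 8928144 ≡ 559
σ^4 ≡ 559^2 = 312481 ≡ 2908
σ^8 ≡ 2908^2 = 8456464 ≡ 1056
11 = 8 + 2 + 1, so σ^11 ≡ 1056·559·2988 ≡ 224 (mod 3127)
σ^11 mod 3127 = 224 matches h.

yes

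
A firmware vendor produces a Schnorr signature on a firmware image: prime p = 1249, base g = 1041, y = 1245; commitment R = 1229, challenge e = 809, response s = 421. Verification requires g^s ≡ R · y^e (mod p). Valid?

no

g^s mod p:
Squares mod 1249: 1041^1≡1041, 1041^2≡798, 1041^4≡1063, 1041^8≡873, 1041^16≡239, 1041^32≡916, 1041^64≡977, 1041^128≡293, 1041^256≡917
421 = 256 + 128 + 32 + 4 + 1, so 1041^421 ≡ 917·293·916·1063·1041 ≡ 864 (mod 1249)
R · y^e mod p:
Squares mod 1249: 1245^1≡1245, 1245^2≡16, 1245^4≡256, 1245^8≡588, 1245^16≡1020, 1245^32≡1232, 1245^64≡289, 1245^128≡1087, 1245^256≡15, 1245^512≡225
809 = 512 + 256 + 32 + 8 + 1, so 1245^809 ≡ 225·15·1232·588·1245 ≡ 293 (mod 1249)
1229·293 = 360097 ≡ 385 (mod 1249)
864 ≠ 385; the check fails.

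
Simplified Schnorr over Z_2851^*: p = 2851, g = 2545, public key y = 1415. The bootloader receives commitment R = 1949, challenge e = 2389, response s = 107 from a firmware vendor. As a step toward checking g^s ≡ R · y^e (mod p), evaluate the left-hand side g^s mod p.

Squares mod 2851: 2545^1≡2545, 2545^2≡2404, 2545^4≡239, 2545^8≡101, 2545^16≡1648, 2545^32≡1752, 2545^64≡1828
107 = 64 + 32 + 8 + 2 + 1, so 2545^107 ≡ 1828·1752·101·2404·2545 ≡ 1771 (mod 2851)

1771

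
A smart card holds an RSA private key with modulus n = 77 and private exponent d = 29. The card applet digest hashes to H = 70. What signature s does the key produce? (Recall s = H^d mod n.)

14

Squares mod 77: H^1≡70, H^2≡49, H^4≡14, H^8≡42, H^16≡70
29 = 16 + 8 + 4 + 1, so H^29 ≡ 70·42·14·70 ≡ 14 (mod 77)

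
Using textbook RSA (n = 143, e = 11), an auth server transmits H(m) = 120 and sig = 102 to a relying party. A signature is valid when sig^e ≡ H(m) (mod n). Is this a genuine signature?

sig^2 ≡ 102^2 = 10404 ≡ 108
sig^4 ≡ 108^2 = 11664 ≡ 81
sig^8 ≡ 81^2 = 6561 ≡ 126
11 = 8 + 2 + 1, so sig^11 ≡ 126·108·102 ≡ 58 (mod 143)
58 ≠ 120, so verification fails.

forged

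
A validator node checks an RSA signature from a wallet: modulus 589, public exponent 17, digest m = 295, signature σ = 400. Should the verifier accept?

σ^2 ≡ 400^2 = 160000 ≡ 381
σ^4 ≡ 381^2 = 145161 ≡ 267
σ^8 ≡ 267^2 = 71289 ≡ 20
σ^16 ≡ 20^2 = 400
17 = 16 + 1, so σ^17 ≡ 400·400 ≡ 381 (mod 589)
The recovered value 381 does not match the digest 295.

reject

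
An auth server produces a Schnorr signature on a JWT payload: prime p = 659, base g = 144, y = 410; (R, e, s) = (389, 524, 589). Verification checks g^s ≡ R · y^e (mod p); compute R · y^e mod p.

144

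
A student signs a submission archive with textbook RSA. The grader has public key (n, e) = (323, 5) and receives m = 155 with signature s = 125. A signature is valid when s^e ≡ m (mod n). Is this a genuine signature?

forged

s^2 ≡ 125^2 = 15625 ≡ 121
s^4 ≡ 121^2 = 14641 ≡ 106
5 = 4 + 1, so s^5 ≡ 106·125 ≡ 7 (mod 323)
s^5 mod 323 = 7, but m = 155.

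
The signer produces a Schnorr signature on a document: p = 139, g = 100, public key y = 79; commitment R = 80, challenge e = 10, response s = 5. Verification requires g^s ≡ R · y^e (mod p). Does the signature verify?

g^s mod p:
100^2 = 10000 ≡ 131
100^4 ≡ 131^2 = 17161 ≡ 64
5 = 4 + 1, so 100^5 ≡ 64·100 ≡ 6 (mod 139)
R · y^e mod p:
79^2 = 6241 ≡ 125
79^4 ≡ 125^2 = 15625 ≡ 57
79^8 ≡ 57^2 = 3249 ≡ 52
10 = 8 + 2, so 79^10 ≡ 52·125 ≡ 106 (mod 139)
80·106 = 8480 ≡ 1 (mod 139)
6 ≠ 1; the check fails.

does not verify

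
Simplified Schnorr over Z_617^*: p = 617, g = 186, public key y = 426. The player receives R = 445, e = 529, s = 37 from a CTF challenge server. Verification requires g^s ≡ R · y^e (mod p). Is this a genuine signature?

g^s mod p:
186^2 = 34596 ≡ 44
186^4 ≡ 44^2 = 1936 ≡ 85
186^8 ≡ 85^2 = 7225 ≡ 438
186^16 ≡ 438^2 = 191844 ≡ 574
186^32 ≡ 574^2 = 329476 ≡ 615
37 = 32 + 4 + 1, so 186^37 ≡ 615·85·186 ≡ 464 (mod 617)
R · y^e mod p:
426^2 = 181476 ≡ 78
426^4 ≡ 78^2 = 6084 ≡ 531
426^8 ≡ 531^2 = 281961 ≡ 609
426^16 ≡ 609^2 = 370881 ≡ 64
426^32 ≡ 64^2 = 4096 ≡ 394
426^64 ≡ 394^2 = 155236 ≡ 369
426^128 ≡ 369^2 = 136161 ≡ 421
426^256 ≡ 421^2 = 177241 ≡ 162
426^512 ≡ 162^2 = 26244 ≡ 330
529 = 512 + 16 + 1, so 426^529 ≡ 330·64·426 ≡ 26 (mod 617)
445·26 = 11570 ≡ 464 (mod 617)
464 ≡ 464 (mod 617); signature holds.

genuine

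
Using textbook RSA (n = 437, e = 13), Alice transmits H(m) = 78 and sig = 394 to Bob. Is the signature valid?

valid

sig^2 ≡ 394^2 = 155236 ≡ 101
sig^4 ≡ 101^2 = 10201 ≡ 150
sig^8 ≡ 150^2 = 22500 ≡ 213
13 = 8 + 4 + 1, so sig^13 ≡ 213·150·394 ≡ 78 (mod 437)
sig^13 mod 437 = 78 matches H(m).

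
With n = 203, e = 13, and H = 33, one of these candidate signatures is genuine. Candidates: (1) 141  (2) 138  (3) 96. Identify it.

2

Candidate 1: Squares mod 203: 141^1≡141, 141^2≡190, 141^4≡169, 141^8≡141; 13 = 8 + 4 + 1, so 141^13 ≡ 141·169·141 ≡ 36 (mod 203)
Candidate 2: Squares mod 203: 138^1≡138, 138^2≡165, 138^4≡23, 138^8≡123; 13 = 8 + 4 + 1, so 138^13 ≡ 123·23·138 ≡ 33 (mod 203)
  → matches H = 33
Candidate 3: Squares mod 203: 96^1≡96, 96^2≡81, 96^4≡65, 96^8≡165; 13 = 8 + 4 + 1, so 96^13 ≡ 165·65·96 ≡ 187 (mod 203)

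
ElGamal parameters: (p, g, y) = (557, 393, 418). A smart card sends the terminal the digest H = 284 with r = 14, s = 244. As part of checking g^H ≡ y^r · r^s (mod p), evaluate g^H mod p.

178

Squares mod 557: 393^1≡393, 393^2≡160, 393^4≡535, 393^8≡484, 393^16≡316, 393^32≡153, 393^64≡15, 393^128≡225, 393^256≡495
284 = 256 + 16 + 8 + 4, so 393^284 ≡ 495·316·484·535 ≡ 178 (mod 557)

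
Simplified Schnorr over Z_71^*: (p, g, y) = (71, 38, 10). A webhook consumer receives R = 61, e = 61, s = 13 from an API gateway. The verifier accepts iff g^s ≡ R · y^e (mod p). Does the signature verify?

does not verify

g^s mod p:
38^13 mod 71 = 2
R · y^e mod p:
10^61 mod 71 = 24
61·24 = 1464 ≡ 44 (mod 71)
2 ≠ 44; the check fails.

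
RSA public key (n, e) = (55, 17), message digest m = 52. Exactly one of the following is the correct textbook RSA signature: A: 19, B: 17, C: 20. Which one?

B

Candidate A: 19^17 mod 55 = 24
Candidate B: 17^17 mod 55 = 52
  → matches m = 52
Candidate C: 20^17 mod 55 = 15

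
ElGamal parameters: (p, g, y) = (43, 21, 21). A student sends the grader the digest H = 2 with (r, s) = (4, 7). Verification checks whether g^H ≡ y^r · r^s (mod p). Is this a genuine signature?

Left side g^H mod p:
21^2 mod 43 = 11
Right side y^r · r^s mod p:
21^4 mod 43 = 35
4^7 mod 43 = 1
35·1 = 35 ≡ 35 (mod 43)
11 ≠ 35, so verification fails.

forged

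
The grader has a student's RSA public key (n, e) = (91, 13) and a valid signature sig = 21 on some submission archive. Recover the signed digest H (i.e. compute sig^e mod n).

Squares mod 91: sig^1≡21, sig^2≡77, sig^4≡14, sig^8≡14
13 = 8 + 4 + 1, so sig^13 ≡ 14·14·21 ≡ 21 (mod 91)

21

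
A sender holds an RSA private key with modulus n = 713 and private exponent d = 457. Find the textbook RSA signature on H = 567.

H^2 ≡ 567^2 = 321489 ≡ 639
H^4 ≡ 639^2 = 408321 ≡ 485
H^8 ≡ 485^2 = 235225 ≡ 648
H^16 ≡ 648^2 = 419904 ≡ 660
H^32 ≡ 660^2 = 435600 ≡ 670
H^64 ≡ 670^2 = 448900 ≡ 423
H^128 ≡ 423^2 = 178929 ≡ 679
H^256 ≡ 679^2 = 461041 ≡ 443
457 = 256 + 128 + 64 + 8 + 1, so H^457 ≡ 443·679·423·648·567 ≡ 10 (mod 713)

10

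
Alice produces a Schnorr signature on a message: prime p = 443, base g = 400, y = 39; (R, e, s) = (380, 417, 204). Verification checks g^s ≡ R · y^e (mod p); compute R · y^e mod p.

184

Squares mod 443: 39^1≡39, 39^2≡192, 39^4≡95, 39^8≡165, 39^16≡202, 39^32≡48, 39^64≡89, 39^128≡390, 39^256≡151
417 = 256 + 128 + 32 + 1, so 39^417 ≡ 151·390·48·39 ≡ 201 (mod 443)
R · y^e ≡ 380·201 = 76380 ≡ 184 (mod 443)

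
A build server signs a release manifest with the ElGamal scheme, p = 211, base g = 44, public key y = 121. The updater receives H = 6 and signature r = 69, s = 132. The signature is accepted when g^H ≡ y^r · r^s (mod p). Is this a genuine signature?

genuine

Left side g^H mod p:
44^2 = 1936 ≡ 37
44^4 ≡ 37^2 = 1369 ≡ 103
6 = 4 + 2, so 44^6 ≡ 103·37 ≡ 13 (mod 211)
Right side y^r · r^s mod p:
121^2 = 14641 ≡ 82
121^4 ≡ 82^2 = 6724 ≡ 183
121^8 ≡ 183^2 = 33489 ≡ 151
121^16 ≡ 151^2 = 22801 ≡ 13
121^32 ≡ 13^2 = 169
121^64 ≡ 169^2 = 28561 ≡ 76
69 = 64 + 4 + 1, so 121^69 ≡ 76·183·121 ≡ 143 (mod 211)
69^2 = 4761 ≡ 119
69^4 ≡ 119^2 = 14161 ≡ 24
69^8 ≡ 24^2 = 576 ≡ 154
69^16 ≡ 154^2 = 23716 ≡ 84
69^32 ≡ 84^2 = 7056 ≡ 93
69^64 ≡ 93^2 = 8649 ≡ 209
69^128 ≡ 209^2 = 43681 ≡ 4
132 = 128 + 4, so 69^132 ≡ 4·24 ≡ 96 (mod 211)
143·96 = 13728 ≡ 13 (mod 211)
13 ≡ 13 (mod 211), so the signature is genuine.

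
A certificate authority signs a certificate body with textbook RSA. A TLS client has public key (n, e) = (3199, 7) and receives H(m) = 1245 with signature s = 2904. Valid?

yes

Squares mod 3199: s^1≡2904, s^2≡652, s^4≡2836
7 = 4 + 2 + 1, so s^7 ≡ 2836·652·2904 ≡ 1245 (mod 3199)
s^7 mod 3199 = 1245 matches H(m).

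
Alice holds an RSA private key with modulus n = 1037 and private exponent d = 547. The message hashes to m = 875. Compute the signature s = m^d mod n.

m^2 ≡ 875^2 = 765625 ≡ 319
m^4 ≡ 319^2 = 101761 ≡ 135
m^8 ≡ 135^2 = 18225 ≡ 596
m^16 ≡ 596^2 = 355216 ≡ 562
m^32 ≡ 562^2 = 315844 ≡ 596
m^64 ≡ 596^2 = 355216 ≡ 562
m^128 ≡ 562^2 = 315844 ≡ 596
m^256 ≡ 596^2 = 355216 ≡ 562
m^512 ≡ 562^2 = 315844 ≡ 596
547 = 512 + 32 + 2 + 1, so m^547 ≡ 596·596·319·875 ≡ 223 (mod 1037)

223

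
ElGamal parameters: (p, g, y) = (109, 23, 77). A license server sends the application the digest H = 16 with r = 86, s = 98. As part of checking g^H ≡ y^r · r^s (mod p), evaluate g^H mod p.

Squares mod 109: 23^1≡23, 23^2≡93, 23^4≡38, 23^8≡27, 23^16≡75
23^16 ≡ 75 (mod 109)

75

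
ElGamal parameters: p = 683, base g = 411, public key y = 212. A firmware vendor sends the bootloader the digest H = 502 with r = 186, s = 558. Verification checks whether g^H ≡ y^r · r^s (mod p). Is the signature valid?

Left side g^H mod p:
411^2 = 168921 ≡ 220
411^4 ≡ 220^2 = 48400 ≡ 590
411^8 ≡ 590^2 = 348100 ≡ 453
411^16 ≡ 453^2 = 205209 ≡ 309
411^32 ≡ 309^2 = 95481 ≡ 544
411^64 ≡ 544^2 = 295936 ≡ 197
411^128 ≡ 197^2 = 38809 ≡ 561
411^256 ≡ 561^2 = 314721 ≡ 541
502 = 256 + 128 + 64 + 32 + 16 + 4 + 2, so 411^502 ≡ 541·561·197·544·309·590·220 ≡ 406 (mod 683)
Right side y^r · r^s mod p:
212^2 = 44944 ≡ 549
212^4 ≡ 549^2 = 301401 ≡ 198
212^8 ≡ 198^2 = 39204 ≡ 273
212^16 ≡ 273^2 = 74529 ≡ 82
212^32 ≡ 82^2 = 6724 ≡ 577
212^64 ≡ 577^2 = 332929 ≡ 308
212^128 ≡ 308^2 = 94864 ≡ 610
186 = 128 + 32 + 16 + 8 + 2, so 212^186 ≡ 610·577·82·273·549 ≡ 651 (mod 683)
186^2 = 34596 ≡ 446
186^4 ≡ 446^2 = 198916 ≡ 163
186^8 ≡ 163^2 = 26569 ≡ 615
186^16 ≡ 615^2 = 378225 ≡ 526
186^32 ≡ 526^2 = 276676 ≡ 61
186^64 ≡ 61^2 = 3721 ≡ 306
186^128 ≡ 306^2 = 93636 ≡ 65
186^256 ≡ 65^2 = 4225 ≡ 127
186^512 ≡ 127^2 = 16129 ≡ 420
558 = 512 + 32 + 8 + 4 + 2, so 186^558 ≡ 420·61·615·163·446 ≡ 675 (mod 683)
651·675 = 439425 ≡ 256 (mod 683)
406 ≠ 256, so verification fails.

invalid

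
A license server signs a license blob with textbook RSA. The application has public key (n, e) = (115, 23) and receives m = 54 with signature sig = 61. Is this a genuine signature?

forged

Squares mod 115: sig^1≡61, sig^2≡41, sig^4≡71, sig^8≡96, sig^16≡16
23 = 16 + 4 + 2 + 1, so sig^23 ≡ 16·71·41·61 ≡ 61 (mod 115)
sig^23 mod 115 = 61, but m = 54.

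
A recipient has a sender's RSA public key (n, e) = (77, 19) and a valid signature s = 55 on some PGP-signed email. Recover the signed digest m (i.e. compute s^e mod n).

s^2 ≡ 55^2 = 3025 ≡ 22
s^4 ≡ 22^2 = 484 ≡ 22
s^8 ≡ 22^2 = 484 ≡ 22
s^16 ≡ 22^2 = 484 ≡ 22
19 = 16 + 2 + 1, so s^19 ≡ 22·22·55 ≡ 55 (mod 77)

55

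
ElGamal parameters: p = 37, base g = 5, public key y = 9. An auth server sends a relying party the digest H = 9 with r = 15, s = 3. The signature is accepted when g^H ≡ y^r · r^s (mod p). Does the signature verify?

Left side g^H mod p:
5^2 = 25
5^4 ≡ 25^2 = 625 ≡ 33
5^8 ≡ 33^2 = 1089 ≡ 16
9 = 8 + 1, so 5^9 ≡ 16·5 ≡ 6 (mod 37)
Right side y^r · r^s mod p:
9^2 = 81 ≡ 7
9^4 ≡ 7^2 = 49 ≡ 12
9^8 ≡ 12^2 = 144 ≡ 33
15 = 8 + 4 + 2 + 1, so 9^15 ≡ 33·12·7·9 ≡ 10 (mod 37)
15^2 = 225 ≡ 3
3 = 2 + 1, so 15^3 ≡ 3·15 ≡ 8 (mod 37)
10·8 = 80 ≡ 6 (mod 37)
6 ≡ 6 (mod 37), so the signature is genuine.

verifies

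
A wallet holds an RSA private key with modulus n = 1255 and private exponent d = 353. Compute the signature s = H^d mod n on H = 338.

383

H^2 ≡ 338^2 = 114244 ≡ 39
H^4 ≡ 39^2 = 1521 ≡ 266
H^8 ≡ 266^2 = 70756 ≡ 476
H^16 ≡ 476^2 = 226576 ≡ 676
H^32 ≡ 676^2 = 456976 ≡ 156
H^64 ≡ 156^2 = 24336 ≡ 491
H^128 ≡ 491^2 = 241081 ≡ 121
H^256 ≡ 121^2 = 14641 ≡ 836
353 = 256 + 64 + 32 + 1, so H^353 ≡ 836·491·156·338 ≡ 383 (mod 1255)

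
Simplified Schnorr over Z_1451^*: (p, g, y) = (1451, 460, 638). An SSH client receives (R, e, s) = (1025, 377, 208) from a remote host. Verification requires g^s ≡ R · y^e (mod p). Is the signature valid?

g^s mod p:
460^2 = 211600 ≡ 1205
460^4 ≡ 1205^2 = 1452025 ≡ 1025
460^8 ≡ 1025^2 = 1050625 ≡ 101
460^16 ≡ 101^2 = 10201 ≡ 44
460^32 ≡ 44^2 = 1936 ≡ 485
460^64 ≡ 485^2 = 235225 ≡ 163
460^128 ≡ 163^2 = 26569 ≡ 451
208 = 128 + 64 + 16, so 460^208 ≡ 451·163·44 ≡ 293 (mod 1451)
R · y^e mod p:
638^2 = 407044 ≡ 764
638^4 ≡ 764^2 = 583696 ≡ 394
638^8 ≡ 394^2 = 155236 ≡ 1430
638^16 ≡ 1430^2 = 2044900 ≡ 441
638^32 ≡ 441^2 = 194481 ≡ 47
638^64 ≡ 47^2 = 2209 ≡ 758
638^128 ≡ 758^2 = 574564 ≡ 1419
638^256 ≡ 1419^2 = 2013561 ≡ 1024
377 = 256 + 64 + 32 + 16 + 8 + 1, so 638^377 ≡ 1024·758·47·441·1430·638 ≡ 828 (mod 1451)
1025·828 = 848700 ≡ 1316 (mod 1451)
293 ≠ 1316; the check fails.

invalid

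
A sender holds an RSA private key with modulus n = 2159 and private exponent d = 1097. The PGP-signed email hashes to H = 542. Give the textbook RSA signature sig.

15

H^2 ≡ 542^2 = 293764 ≡ 140
H^4 ≡ 140^2 = 19600 ≡ 169
H^8 ≡ 169^2 = 28561 ≡ 494
H^16 ≡ 494^2 = 244036 ≡ 69
H^32 ≡ 69^2 = 4761 ≡ 443
H^64 ≡ 443^2 = 196249 ≡ 1939
H^128 ≡ 1939^2 = 3759721 ≡ 902
H^256 ≡ 902^2 = 813604 ≡ 1820
H^512 ≡ 1820^2 = 3312400 ≡ 494
H^1024 ≡ 494^2 = 244036 ≡ 69
1097 = 1024 + 64 + 8 + 1, so H^1097 ≡ 69·1939·494·542 ≡ 15 (mod 2159)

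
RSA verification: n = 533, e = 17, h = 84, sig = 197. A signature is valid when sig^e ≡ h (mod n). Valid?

yes

Squares mod 533: sig^1≡197, sig^2≡433, sig^4≡406, sig^8≡139, sig^16≡133
17 = 16 + 1, so sig^17 ≡ 133·197 ≡ 84 (mod 533)
84 = h, so the signature checks out.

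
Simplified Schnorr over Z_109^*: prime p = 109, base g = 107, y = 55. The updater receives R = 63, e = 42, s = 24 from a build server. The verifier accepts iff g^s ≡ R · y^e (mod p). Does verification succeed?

g^s mod p:
107^2 = 11449 ≡ 4
107^4 ≡ 4^2 = 16
107^8 ≡ 16^2 = 256 ≡ 38
107^16 ≡ 38^2 = 1444 ≡ 27
24 = 16 + 8, so 107^24 ≡ 27·38 ≡ 45 (mod 109)
R · y^e mod p:
55^2 = 3025 ≡ 82
55^4 ≡ 82^2 = 6724 ≡ 75
55^8 ≡ 75^2 = 5625 ≡ 66
55^16 ≡ 66^2 = 4356 ≡ 105
55^32 ≡ 105^2 = 11025 ≡ 16
42 = 32 + 8 + 2, so 55^42 ≡ 16·66·82 ≡ 46 (mod 109)
63·46 = 2898 ≡ 64 (mod 109)
45 ≠ 64; the check fails.

fails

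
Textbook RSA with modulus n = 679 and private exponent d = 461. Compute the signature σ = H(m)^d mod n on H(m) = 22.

22

Squares mod 679: (H(m))^1≡22, (H(m))^2≡484, (H(m))^4≡1, (H(m))^8≡1, (H(m))^16≡1, (H(m))^32≡1, (H(m))^64≡1, (H(m))^128≡1, (H(m))^256≡1
461 = 256 + 128 + 64 + 8 + 4 + 1, so (H(m))^461 ≡ 1·1·1·1·1·22 ≡ 22 (mod 679)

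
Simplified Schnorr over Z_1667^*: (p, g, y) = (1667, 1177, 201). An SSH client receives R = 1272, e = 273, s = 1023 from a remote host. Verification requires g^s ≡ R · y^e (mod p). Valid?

no

g^s mod p:
1177^2 = 1385329 ≡ 52
1177^4 ≡ 52^2 = 2704 ≡ 1037
1177^8 ≡ 1037^2 = 1075369 ≡ 154
1177^16 ≡ 154^2 = 23716 ≡ 378
1177^32 ≡ 378^2 = 142884 ≡ 1189
1177^64 ≡ 1189^2 = 1413721 ≡ 105
1177^128 ≡ 105^2 = 11025 ≡ 1023
1177^256 ≡ 1023^2 = 1046529 ≡ 1320
1177^512 ≡ 1320^2 = 1742400 ≡ 385
1023 = 512 + 256 + 128 + 64 + 32 + 16 + 8 + 4 + 2 + 1, so 1177^1023 ≡ 385·1320·1023·105·1189·378·154·1037·52·1177 ≡ 531 (mod 1667)
R · y^e mod p:
201^2 = 40401 ≡ 393
201^4 ≡ 393^2 = 154449 ≡ 1085
201^8 ≡ 1085^2 = 1177225 ≡ 323
201^16 ≡ 323^2 = 104329 ≡ 975
201^32 ≡ 975^2 = 950625 ≡ 435
201^64 ≡ 435^2 = 189225 ≡ 854
201^128 ≡ 854^2 = 729316 ≡ 837
201^256 ≡ 837^2 = 700569 ≡ 429
273 = 256 + 16 + 1, so 201^273 ≡ 429·975·201 ≡ 1464 (mod 1667)
1272·1464 = 1862208 ≡ 169 (mod 1667)
531 ≠ 169; the check fails.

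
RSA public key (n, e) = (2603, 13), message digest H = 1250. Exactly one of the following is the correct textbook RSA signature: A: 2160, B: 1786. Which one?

A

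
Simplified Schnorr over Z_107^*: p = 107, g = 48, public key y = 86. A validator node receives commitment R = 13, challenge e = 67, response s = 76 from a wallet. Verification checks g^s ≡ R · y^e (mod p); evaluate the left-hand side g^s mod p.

64

Squares mod 107: 48^1≡48, 48^2≡57, 48^4≡39, 48^8≡23, 48^16≡101, 48^32≡36, 48^64≡12
76 = 64 + 8 + 4, so 48^76 ≡ 12·23·39 ≡ 64 (mod 107)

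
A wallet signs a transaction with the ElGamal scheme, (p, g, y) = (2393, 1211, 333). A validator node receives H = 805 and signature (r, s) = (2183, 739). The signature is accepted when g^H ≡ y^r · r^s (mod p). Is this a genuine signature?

Left side g^H mod p:
Squares mod 2393: 1211^1≡1211, 1211^2≡2005, 1211^4≡2178, 1211^8≡758, 1211^16≡244, 1211^32≡2104, 1211^64≡2159, 1211^128≡2110, 1211^256≡1120, 1211^512≡468
805 = 512 + 256 + 32 + 4 + 1, so 1211^805 ≡ 468·1120·2104·2178·1211 ≡ 1742 (mod 2393)
Right side y^r · r^s mod p:
Squares mod 2393: 333^1≡333, 333^2≡811, 333^4≡2039, 333^8≡880, 333^16≡1461, 333^32≡2358, 333^64≡1225, 333^128≡214, 333^256≡329, 333^512≡556, 333^1024≡439, 333^2048≡1281
2183 = 2048 + 128 + 4 + 2 + 1, so 333^2183 ≡ 1281·214·2039·811·333 ≡ 1127 (mod 2393)
Squares mod 2393: 2183^1≡2183, 2183^2≡1026, 2183^4≡2149, 2183^8≡2104, 2183^16≡2159, 2183^32≡2110, 2183^64≡1120, 2183^128≡468, 2183^256≡1261, 2183^512≡1169
739 = 512 + 128 + 64 + 32 + 2 + 1, so 2183^739 ≡ 1169·468·1120·2110·1026·2183 ≡ 328 (mod 2393)
1127·328 = 369656 ≡ 1134 (mod 2393)
1742 ≠ 1134, so verification fails.

forged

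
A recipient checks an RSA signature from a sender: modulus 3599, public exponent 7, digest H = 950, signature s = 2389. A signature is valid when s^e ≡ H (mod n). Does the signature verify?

s^2 ≡ 2389^2 = 5707321 ≡ 2906
s^4 ≡ 2906^2 = 8444836 ≡ 1582
7 = 4 + 2 + 1, so s^7 ≡ 1582·2906·2389 ≡ 2649 (mod 3599)
The recovered value 2649 does not match the digest 950.

does not verify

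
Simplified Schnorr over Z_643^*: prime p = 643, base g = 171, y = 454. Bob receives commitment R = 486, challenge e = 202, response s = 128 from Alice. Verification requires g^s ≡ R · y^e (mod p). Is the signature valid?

invalid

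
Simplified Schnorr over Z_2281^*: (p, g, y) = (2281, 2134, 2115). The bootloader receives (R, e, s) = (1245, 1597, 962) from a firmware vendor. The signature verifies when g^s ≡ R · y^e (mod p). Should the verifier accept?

g^s mod p:
Squares mod 2281: 2134^1≡2134, 2134^2≡1080, 2134^4≡809, 2134^8≡2115, 2134^16≡184, 2134^32≡1922, 2134^64≡1145, 2134^128≡1731, 2134^256≡1408, 2134^512≡275
962 = 512 + 256 + 128 + 64 + 2, so 2134^962 ≡ 275·1408·1731·1145·1080 ≡ 83 (mod 2281)
R · y^e mod p:
Squares mod 2281: 2115^1≡2115, 2115^2≡184, 2115^4≡1922, 2115^8≡1145, 2115^16≡1731, 2115^32≡1408, 2115^64≡275, 2115^128≡352, 2115^256≡730, 2115^512≡1427, 2115^1024≡1677
1597 = 1024 + 512 + 32 + 16 + 8 + 4 + 1, so 2115^1597 ≡ 1677·1427·1408·1731·1145·1922·2115 ≡ 2129 (mod 2281)
1245·2129 = 2650605 ≡ 83 (mod 2281)
83 ≡ 83 (mod 2281); signature holds.

accept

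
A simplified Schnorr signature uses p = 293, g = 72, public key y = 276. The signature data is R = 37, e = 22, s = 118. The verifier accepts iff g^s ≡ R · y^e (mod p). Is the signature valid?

valid

g^s mod p:
72^2 = 5184 ≡ 203
72^4 ≡ 203^2 = 41209 ≡ 189
72^8 ≡ 189^2 = 35721 ≡ 268
72^16 ≡ 268^2 = 71824 ≡ 39
72^32 ≡ 39^2 = 1521 ≡ 56
72^64 ≡ 56^2 = 3136 ≡ 206
118 = 64 + 32 + 16 + 4 + 2, so 72^118 ≡ 206·56·39·189·203 ≡ 253 (mod 293)
R · y^e mod p:
276^2 = 76176 ≡ 289
276^4 ≡ 289^2 = 83521 ≡ 16
276^8 ≡ 16^2 = 256
276^16 ≡ 256^2 = 65536 ≡ 197
22 = 16 + 4 + 2, so 276^22 ≡ 197·16·289 ≡ 284 (mod 293)
37·284 = 10508 ≡ 253 (mod 293)
253 ≡ 253 (mod 293); signature holds.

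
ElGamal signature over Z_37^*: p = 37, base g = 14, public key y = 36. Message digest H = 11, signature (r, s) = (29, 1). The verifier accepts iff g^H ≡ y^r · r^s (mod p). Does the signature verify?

verifies

Left side g^H mod p:
14^2 = 196 ≡ 11
14^4 ≡ 11^2 = 121 ≡ 10
14^8 ≡ 10^2 = 100 ≡ 26
11 = 8 + 2 + 1, so 14^11 ≡ 26·11·14 ≡ 8 (mod 37)
Right side y^r · r^s mod p:
36^2 = 1296 ≡ 1
36^4 ≡ 1^2 = 1
36^8 ≡ 1^2 = 1
36^16 ≡ 1^2 = 1
29 = 16 + 8 + 4 + 1, so 36^29 ≡ 1·1·1·36 ≡ 36 (mod 37)
29^1 mod 37 = 29
36·29 = 1044 ≡ 8 (mod 37)
8 ≡ 8 (mod 37), so the signature is genuine.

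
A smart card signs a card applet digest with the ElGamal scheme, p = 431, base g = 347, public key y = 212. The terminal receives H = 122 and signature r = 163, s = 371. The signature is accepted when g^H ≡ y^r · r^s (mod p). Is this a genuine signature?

Left side g^H mod p:
347^2 = 120409 ≡ 160
347^4 ≡ 160^2 = 25600 ≡ 171
347^8 ≡ 171^2 = 29241 ≡ 364
347^16 ≡ 364^2 = 132496 ≡ 179
347^32 ≡ 179^2 = 32041 ≡ 147
347^64 ≡ 147^2 = 21609 ≡ 59
122 = 64 + 32 + 16 + 8 + 2, so 347^122 ≡ 59·147·179·364·160 ≡ 275 (mod 431)
Right side y^r · r^s mod p:
212^2 = 44944 ≡ 120
212^4 ≡ 120^2 = 14400 ≡ 177
212^8 ≡ 177^2 = 31329 ≡ 297
212^16 ≡ 297^2 = 88209 ≡ 285
212^32 ≡ 285^2 = 81225 ≡ 197
212^64 ≡ 197^2 = 38809 ≡ 19
212^128 ≡ 19^2 = 361
163 = 128 + 32 + 2 + 1, so 212^163 ≡ 361·197·120·212 ≡ 22 (mod 431)
163^2 = 26569 ≡ 278
163^4 ≡ 278^2 = 77284 ≡ 135
163^8 ≡ 135^2 = 18225 ≡ 123
163^16 ≡ 123^2 = 15129 ≡ 44
163^32 ≡ 44^2 = 1936 ≡ 212
163^64 ≡ 212^2 = 44944 ≡ 120
163^128 ≡ 120^2 = 14400 ≡ 177
163^256 ≡ 177^2 = 31329 ≡ 297
371 = 256 + 64 + 32 + 16 + 2 + 1, so 163^371 ≡ 297·120·212·44·278·163 ≡ 345 (mod 431)
22·345 = 7590 ≡ 263 (mod 431)
275 ≠ 263, so verification fails.

forged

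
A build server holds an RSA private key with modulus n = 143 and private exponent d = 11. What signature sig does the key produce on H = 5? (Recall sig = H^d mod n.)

H^2 ≡ 5^2 = 25
H^4 ≡ 25^2 = 625 ≡ 53
H^8 ≡ 53^2 = 2809 ≡ 92
11 = 8 + 2 + 1, so H^11 ≡ 92·25·5 ≡ 60 (mod 143)

60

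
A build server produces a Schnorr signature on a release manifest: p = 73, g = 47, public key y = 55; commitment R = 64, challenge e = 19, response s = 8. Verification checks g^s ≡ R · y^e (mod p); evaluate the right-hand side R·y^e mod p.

16

55^2 = 3025 ≡ 32
55^4 ≡ 32^2 = 1024 ≡ 2
55^8 ≡ 2^2 = 4
55^16 ≡ 4^2 = 16
19 = 16 + 2 + 1, so 55^19 ≡ 16·32·55 ≡ 55 (mod 73)
R · y^e ≡ 64·55 = 3520 ≡ 16 (mod 73)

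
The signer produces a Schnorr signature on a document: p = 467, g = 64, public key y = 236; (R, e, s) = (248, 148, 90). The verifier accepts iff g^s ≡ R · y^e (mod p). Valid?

g^s mod p:
64^90 mod 467 = 53
R · y^e mod p:
236^148 mod 467 = 213
248·213 = 52824 ≡ 53 (mod 467)
53 ≡ 53 (mod 467); signature holds.

yes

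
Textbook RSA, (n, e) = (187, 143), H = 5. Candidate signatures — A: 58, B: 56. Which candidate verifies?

A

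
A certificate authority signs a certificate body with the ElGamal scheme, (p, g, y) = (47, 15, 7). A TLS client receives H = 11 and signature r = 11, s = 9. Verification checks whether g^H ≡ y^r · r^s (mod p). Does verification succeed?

Left side g^H mod p:
15^11 mod 47 = 5
Right side y^r · r^s mod p:
7^11 mod 47 = 36
11^9 mod 47 = 38
36·38 = 1368 ≡ 5 (mod 47)
5 ≡ 5 (mod 47), so the signature is genuine.

passes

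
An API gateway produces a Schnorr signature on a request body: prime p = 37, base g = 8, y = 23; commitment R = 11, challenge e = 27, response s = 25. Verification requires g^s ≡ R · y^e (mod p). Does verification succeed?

passes

g^s mod p:
8^2 = 64 ≡ 27
8^4 ≡ 27^2 = 729 ≡ 26
8^8 ≡ 26^2 = 676 ≡ 10
8^16 ≡ 10^2 = 100 ≡ 26
25 = 16 + 8 + 1, so 8^25 ≡ 26·10·8 ≡ 8 (mod 37)
R · y^e mod p:
23^2 = 529 ≡ 11
23^4 ≡ 11^2 = 121 ≡ 10
23^8 ≡ 10^2 = 100 ≡ 26
23^16 ≡ 26^2 = 676 ≡ 10
27 = 16 + 8 + 2 + 1, so 23^27 ≡ 10·26·11·23 ≡ 31 (mod 37)
11·31 = 341 ≡ 8 (mod 37)
8 ≡ 8 (mod 37); signature holds.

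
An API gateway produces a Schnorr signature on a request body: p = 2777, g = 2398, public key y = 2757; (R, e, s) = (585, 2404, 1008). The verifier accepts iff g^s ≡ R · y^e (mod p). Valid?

yes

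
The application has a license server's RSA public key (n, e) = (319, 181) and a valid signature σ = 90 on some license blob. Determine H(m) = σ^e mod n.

σ^2 ≡ 90^2 = 8100 ≡ 125
σ^4 ≡ 125^2 = 15625 ≡ 313
σ^8 ≡ 313^2 = 97969 ≡ 36
σ^16 ≡ 36^2 = 1296 ≡ 20
σ^32 ≡ 20^2 = 400 ≡ 81
σ^64 ≡ 81^2 = 6561 ≡ 181
σ^128 ≡ 181^2 = 32761 ≡ 223
181 = 128 + 32 + 16 + 4 + 1, so σ^181 ≡ 223·81·20·313·90 ≡ 222 (mod 319)

222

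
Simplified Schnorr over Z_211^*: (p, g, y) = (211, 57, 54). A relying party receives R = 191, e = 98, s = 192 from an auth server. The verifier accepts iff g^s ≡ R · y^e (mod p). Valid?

no

g^s mod p:
57^2 = 3249 ≡ 84
57^4 ≡ 84^2 = 7056 ≡ 93
57^8 ≡ 93^2 = 8649 ≡ 209
57^16 ≡ 209^2 = 43681 ≡ 4
57^32 ≡ 4^2 = 16
57^64 ≡ 16^2 = 256 ≡ 45
57^128 ≡ 45^2 = 2025 ≡ 126
192 = 128 + 64, so 57^192 ≡ 126·45 ≡ 184 (mod 211)
R · y^e mod p:
54^2 = 2916 ≡ 173
54^4 ≡ 173^2 = 29929 ≡ 178
54^8 ≡ 178^2 = 31684 ≡ 34
54^16 ≡ 34^2 = 1156 ≡ 101
54^32 ≡ 101^2 = 10201 ≡ 73
54^64 ≡ 73^2 = 5329 ≡ 54
98 = 64 + 32 + 2, so 54^98 ≡ 54·73·173 ≡ 14 (mod 211)
191·14 = 2674 ≡ 142 (mod 211)
184 ≠ 142; the check fails.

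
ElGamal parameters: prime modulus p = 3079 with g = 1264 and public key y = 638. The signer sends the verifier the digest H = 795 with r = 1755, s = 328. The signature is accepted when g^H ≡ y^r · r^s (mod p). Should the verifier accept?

reject

Left side g^H mod p:
Squares mod 3079: 1264^1≡1264, 1264^2≡2774, 1264^4≡655, 1264^8≡1044, 1264^16≡3049, 1264^32≡900, 1264^64≡223, 1264^128≡465, 1264^256≡695, 1264^512≡2701
795 = 512 + 256 + 16 + 8 + 2 + 1, so 1264^795 ≡ 2701·695·3049·1044·2774·1264 ≡ 2538 (mod 3079)
Right side y^r · r^s mod p:
Squares mod 3079: 638^1≡638, 638^2≡616, 638^4≡739, 638^8≡1138, 638^16≡1864, 638^32≡1384, 638^64≡318, 638^128≡2596, 638^256≡2364, 638^512≡111, 638^1024≡5
1755 = 1024 + 512 + 128 + 64 + 16 + 8 + 2 + 1, so 638^1755 ≡ 5·111·2596·318·1864·1138·616·638 ≡ 3052 (mod 3079)
Squares mod 3079: 1755^1≡1755, 1755^2≡1025, 1755^4≡686, 1755^8≡2588, 1755^16≡919, 1755^32≡915, 1755^64≡2816, 1755^128≡1431, 1755^256≡226
328 = 256 + 64 + 8, so 1755^328 ≡ 226·2816·2588 ≡ 1296 (mod 3079)
3052·1296 = 3955392 ≡ 1956 (mod 3079)
2538 ≠ 1956, so verification fails.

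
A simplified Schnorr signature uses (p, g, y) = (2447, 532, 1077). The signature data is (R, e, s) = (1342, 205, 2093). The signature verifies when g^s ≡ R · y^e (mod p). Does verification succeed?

fails

g^s mod p:
Squares mod 2447: 532^1≡532, 532^2≡1619, 532^4≡424, 532^8≡1145, 532^16≡1880, 532^32≡932, 532^64≡2386, 532^128≡1274, 532^256≡715, 532^512≡2249, 532^1024≡52, 532^2048≡257
2093 = 2048 + 32 + 8 + 4 + 1, so 532^2093 ≡ 257·932·1145·424·532 ≡ 1676 (mod 2447)
R · y^e mod p:
Squares mod 2447: 1077^1≡1077, 1077^2≡51, 1077^4≡154, 1077^8≡1693, 1077^16≡812, 1077^32≡1101, 1077^64≡936, 1077^128≡70
205 = 128 + 64 + 8 + 4 + 1, so 1077^205 ≡ 70·936·1693·154·1077 ≡ 969 (mod 2447)
1342·969 = 1300398 ≡ 1041 (mod 2447)
1676 ≠ 1041; the check fails.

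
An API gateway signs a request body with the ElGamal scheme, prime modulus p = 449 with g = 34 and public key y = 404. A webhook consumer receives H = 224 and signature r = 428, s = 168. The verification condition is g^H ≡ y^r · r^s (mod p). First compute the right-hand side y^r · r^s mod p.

448

404^2 = 163216 ≡ 229
404^4 ≡ 229^2 = 52441 ≡ 357
404^8 ≡ 357^2 = 127449 ≡ 382
404^16 ≡ 382^2 = 145924 ≡ 448
404^32 ≡ 448^2 = 200704 ≡ 1
404^64 ≡ 1^2 = 1
404^128 ≡ 1^2 = 1
404^256 ≡ 1^2 = 1
428 = 256 + 128 + 32 + 8 + 4, so 404^428 ≡ 1·1·1·382·357 ≡ 327 (mod 449)
428^2 = 183184 ≡ 441
428^4 ≡ 441^2 = 194481 ≡ 64
428^8 ≡ 64^2 = 4096 ≡ 55
428^16 ≡ 55^2 = 3025 ≡ 331
428^32 ≡ 331^2 = 109561 ≡ 5
428^64 ≡ 5^2 = 25
428^128 ≡ 25^2 = 625 ≡ 176
168 = 128 + 32 + 8, so 428^168 ≡ 176·5·55 ≡ 357 (mod 449)
y^r · r^s ≡ 327·357 = 116739 ≡ 448 (mod 449)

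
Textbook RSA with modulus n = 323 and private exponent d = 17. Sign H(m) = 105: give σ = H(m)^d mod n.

(H(m))^2 ≡ 105^2 = 11025 ≡ 43
(H(m))^4 ≡ 43^2 = 1849 ≡ 234
(H(m))^8 ≡ 234^2 = 54756 ≡ 169
(H(m))^16 ≡ 169^2 = 28561 ≡ 137
17 = 16 + 1, so (H(m))^17 ≡ 137·105 ≡ 173 (mod 323)

173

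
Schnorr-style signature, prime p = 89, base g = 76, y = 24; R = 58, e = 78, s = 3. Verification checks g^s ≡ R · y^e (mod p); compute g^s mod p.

28

76^3 mod 89 = 28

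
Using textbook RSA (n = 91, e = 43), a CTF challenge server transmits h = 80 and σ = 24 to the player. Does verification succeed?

passes

Squares mod 91: σ^1≡24, σ^2≡30, σ^4≡81, σ^8≡9, σ^16≡81, σ^32≡9
43 = 32 + 8 + 2 + 1, so σ^43 ≡ 9·9·30·24 ≡ 80 (mod 91)
σ^43 mod 91 = 80 matches h.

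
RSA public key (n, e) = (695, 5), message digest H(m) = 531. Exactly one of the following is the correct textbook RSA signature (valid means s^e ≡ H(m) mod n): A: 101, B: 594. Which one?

A

Candidate A: Squares mod 695: 101^1≡101, 101^2≡471, 101^4≡136; 5 = 4 + 1, so 101^5 ≡ 136·101 ≡ 531 (mod 695)
  → matches H(m) = 531
Candidate B: Squares mod 695: 594^1≡594, 594^2≡471, 594^4≡136; 5 = 4 + 1, so 594^5 ≡ 136·594 ≡ 164 (mod 695)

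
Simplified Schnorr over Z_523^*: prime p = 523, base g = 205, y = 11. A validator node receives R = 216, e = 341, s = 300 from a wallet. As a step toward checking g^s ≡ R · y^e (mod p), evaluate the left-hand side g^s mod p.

205^2 = 42025 ≡ 185
205^4 ≡ 185^2 = 34225 ≡ 230
205^8 ≡ 230^2 = 52900 ≡ 77
205^16 ≡ 77^2 = 5929 ≡ 176
205^32 ≡ 176^2 = 30976 ≡ 119
205^64 ≡ 119^2 = 14161 ≡ 40
205^128 ≡ 40^2 = 1600 ≡ 31
205^256 ≡ 31^2 = 961 ≡ 438
300 = 256 + 32 + 8 + 4, so 205^300 ≡ 438·119·77·230 ≡ 264 (mod 523)

264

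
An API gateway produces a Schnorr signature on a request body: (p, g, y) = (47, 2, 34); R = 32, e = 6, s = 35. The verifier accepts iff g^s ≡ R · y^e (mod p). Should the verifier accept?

g^s mod p:
Squares mod 47: 2^1≡2, 2^2≡4, 2^4≡16, 2^8≡21, 2^16≡18, 2^32≡42
35 = 32 + 2 + 1, so 2^35 ≡ 42·4·2 ≡ 7 (mod 47)
R · y^e mod p:
Squares mod 47: 34^1≡34, 34^2≡28, 34^4≡32
6 = 4 + 2, so 34^6 ≡ 32·28 ≡ 3 (mod 47)
32·3 = 96 ≡ 2 (mod 47)
7 ≠ 2; the check fails.

reject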